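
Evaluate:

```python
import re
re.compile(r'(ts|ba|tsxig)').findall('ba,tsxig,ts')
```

Branches in `(...|...)` are attempted left-to-right; the first branch that allows the whole pattern to succeed is taken.
Because there's exactly one group, `findall` drops the full match and keeps group 1 from each hit.

['ba', 'ts', 'ts']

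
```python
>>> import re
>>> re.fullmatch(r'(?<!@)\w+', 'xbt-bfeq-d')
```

None

`(?!…)`/`(?<!…)` only lets a position through if the neighbouring text does NOT match; no characters are consumed.
For `fullmatch`, every character of the input must be accounted for by the pattern.
Here there's no way to consume every character, so the call returns None.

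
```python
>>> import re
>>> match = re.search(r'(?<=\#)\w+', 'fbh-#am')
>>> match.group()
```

'am'

The `(?=…)`/`(?<=…)` assertion just peeks at neighbouring text; it doesn't advance the match position.
The match spans [5:7] → 'am'.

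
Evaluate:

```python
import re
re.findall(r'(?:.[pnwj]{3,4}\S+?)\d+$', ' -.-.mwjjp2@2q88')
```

['mwjjp2@2q88']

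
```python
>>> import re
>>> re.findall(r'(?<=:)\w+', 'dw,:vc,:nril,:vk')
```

Lookahead/lookbehind check context without consuming it, so the matched span excludes the asserted characters.
With no groups in the pattern, `findall` gives back each whole match — 3 here.

['vc', 'nril', 'vk']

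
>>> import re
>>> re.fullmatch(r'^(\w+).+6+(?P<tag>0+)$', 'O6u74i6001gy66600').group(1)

'O6u74i6001gy6'

The match spans [0:17] → 'O6u74i6001gy66600'.
Captured: group 1 = 'O6u74i6001gy6', group 2 = '00'.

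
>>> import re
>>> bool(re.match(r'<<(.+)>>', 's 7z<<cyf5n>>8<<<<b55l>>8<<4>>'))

`match` is anchored at position 0; if the pattern doesn't fit there, it returns None.
Here position 0 doesn't satisfy it, so the call returns None, and `bool(None)` is False.

False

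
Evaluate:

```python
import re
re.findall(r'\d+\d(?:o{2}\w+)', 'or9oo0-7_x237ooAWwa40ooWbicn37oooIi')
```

['237ooAWwa40ooWbicn37oooIi']

Pattern: one or more of a digit; then a digit; then exactly 2 of a literal 'o', then one or more of a word character (non-capturing group).
Scanning left to right: at [10:35] → '237ooAWwa40ooWbicn37oooIi'.
`findall` yields the raw match text (1 of them) because the pattern has no groups.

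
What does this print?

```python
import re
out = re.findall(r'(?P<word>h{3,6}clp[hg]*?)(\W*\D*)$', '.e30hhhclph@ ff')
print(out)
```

[('hhhclp', 'h@ ff')]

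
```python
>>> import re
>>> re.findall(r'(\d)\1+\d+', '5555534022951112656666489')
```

`\1` is not a pattern — it's the concrete string captured by group 1, re-applied verbatim.
One capturing group, so `findall` returns just the captured substring from the one match — 1 in all.

['5']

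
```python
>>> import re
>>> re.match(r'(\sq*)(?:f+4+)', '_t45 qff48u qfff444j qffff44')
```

None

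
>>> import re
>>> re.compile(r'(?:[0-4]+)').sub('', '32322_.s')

'_.s'

Every occurrence is swapped for ''.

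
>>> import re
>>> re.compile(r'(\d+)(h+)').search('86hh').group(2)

This matches one or more of a digit (captured); then one or more of a literal 'h' (captured).
Unlike `match`, `search` isn't anchored — it looks for the pattern anywhere in the string.
The match spans [0:4] → '86hh'.
Captured: group 1 = '86', group 2 = 'hh'.

'hh'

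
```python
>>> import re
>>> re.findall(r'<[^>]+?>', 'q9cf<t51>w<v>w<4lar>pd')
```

['<t51>', '<v>', '<4lar>']

`findall` yields the raw match text (3 of them) because the pattern has no groups.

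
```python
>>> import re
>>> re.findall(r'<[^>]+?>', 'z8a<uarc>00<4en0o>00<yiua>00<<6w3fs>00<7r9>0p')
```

`findall` yields the raw match text (5 of them) because the pattern has no groups.

['<uarc>', '<4en0o>', '<yiua>', '<<6w3fs>', '<7r9>']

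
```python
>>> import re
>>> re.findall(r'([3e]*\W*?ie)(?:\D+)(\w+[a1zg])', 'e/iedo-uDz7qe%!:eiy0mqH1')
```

[('e/ie', 'Dz')]

The pattern matches zero or more of one of [3e], then zero or more of a non-word character (lazy), then the literal 'ie' (captured); then one or more of a non-digit (non-capturing group); then one or more of a word character, then one of [a1zg] (captured).
Scanning left to right: at [0:10] match 'e/iedo-uDz', groups = ('e/ie', 'Dz').
With 2 capturing groups, `findall` returns a 2-tuple per match.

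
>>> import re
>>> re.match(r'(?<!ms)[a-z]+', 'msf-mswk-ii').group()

With `match`, the pattern is implicitly anchored at the beginning.
The match spans [0:3] → 'msf'.

'msf'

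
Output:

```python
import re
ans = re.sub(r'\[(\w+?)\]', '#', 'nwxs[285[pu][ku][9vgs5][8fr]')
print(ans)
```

Matches: at [8:12] → '[pu]'; at [12:16] → '[ku]'; at [16:23] → '[9vgs5]'; at [23:28] → '[8fr]'.
Each match is replaced by '#'.

nwxs[285####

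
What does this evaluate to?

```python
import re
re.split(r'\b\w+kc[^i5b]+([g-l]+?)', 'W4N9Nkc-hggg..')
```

The pattern matches a word boundary (`\b`, zero-width); then one or more of a word character; then the literal 'kc', then one or more of any character except [i5b]; then one or more of a character in [g-l] (lazy) (captured).
Matches to split on: at [0:12] → 'W4N9Nkc-hggg'.
The group in the pattern means `split` returns the separators' captures alongside the pieces.

['', 'g', '..']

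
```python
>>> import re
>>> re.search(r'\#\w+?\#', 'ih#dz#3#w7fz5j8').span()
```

`re.search` tries every starting position until one works.
The match spans [2:6] → '#dz#'.

(2, 6)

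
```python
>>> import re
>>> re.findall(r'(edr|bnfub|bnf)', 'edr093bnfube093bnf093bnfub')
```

['edr', 'bnfub', 'bnf', 'bnfub']

`|` is ordered: at each position the engine commits to the first alternative that works.
Matches: at [0:3] match 'edr', group 1 = 'edr'; at [6:11] match 'bnfub', group 1 = 'bnfub'; at [15:18] match 'bnf', group 1 = 'bnf'; at [21:26] match 'bnfub', group 1 = 'bnfub'.
Because there's exactly one group, `findall` drops the full match and keeps group 1 from each hit.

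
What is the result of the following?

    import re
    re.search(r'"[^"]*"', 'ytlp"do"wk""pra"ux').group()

'"do"'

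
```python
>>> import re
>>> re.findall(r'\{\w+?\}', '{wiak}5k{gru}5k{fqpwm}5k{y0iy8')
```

Walking the string: at [0:6] → '{wiak}'; at [8:13] → '{gru}'; at [15:22] → '{fqpwm}'.
Since nothing is captured, `findall` lists the 3 matched substrings directly.

['{wiak}', '{gru}', '{fqpwm}']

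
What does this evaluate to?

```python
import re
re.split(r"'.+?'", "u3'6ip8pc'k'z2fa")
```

['u3', "k'z2fa"]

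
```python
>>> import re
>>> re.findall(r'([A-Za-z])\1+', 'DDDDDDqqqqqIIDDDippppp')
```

After group 1 captures some text, `\1` only succeeds where that same text appears again.
One capturing group, so `findall` returns just the captured substring from each match — 5 in all.

['D', 'q', 'I', 'D', 'p']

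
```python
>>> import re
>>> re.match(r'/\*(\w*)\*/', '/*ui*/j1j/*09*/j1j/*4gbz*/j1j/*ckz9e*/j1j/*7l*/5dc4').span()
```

(0, 6)

`match` is anchored at position 0; if the pattern doesn't fit there, it returns None.
The match spans [0:6] → '/*ui*/'.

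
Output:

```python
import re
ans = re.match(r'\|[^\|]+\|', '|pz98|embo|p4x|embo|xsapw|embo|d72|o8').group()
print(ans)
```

|pz98|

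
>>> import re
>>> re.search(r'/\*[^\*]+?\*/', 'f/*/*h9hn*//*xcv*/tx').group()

`re.search` tries every starting position until one works.
The match spans [3:11] → '/*h9hn*/'.

'/*h9hn*/'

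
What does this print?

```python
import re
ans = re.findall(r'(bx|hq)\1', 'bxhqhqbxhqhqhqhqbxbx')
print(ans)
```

['hq', 'hq', 'hq', 'bx']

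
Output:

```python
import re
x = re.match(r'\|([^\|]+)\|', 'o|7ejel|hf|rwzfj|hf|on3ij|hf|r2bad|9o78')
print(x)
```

With `match`, the pattern is implicitly anchored at the beginning.
Here position 0 doesn't satisfy it, so the call returns None.

None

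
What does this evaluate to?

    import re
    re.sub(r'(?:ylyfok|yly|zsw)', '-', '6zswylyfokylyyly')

'6----'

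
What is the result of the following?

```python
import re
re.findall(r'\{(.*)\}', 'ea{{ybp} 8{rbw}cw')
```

['{ybp} 8{rbw']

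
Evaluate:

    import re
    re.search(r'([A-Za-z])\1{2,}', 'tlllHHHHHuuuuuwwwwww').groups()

The match spans [1:4] → 'lll'.
Captured: group 1 = 'l'.

('l',)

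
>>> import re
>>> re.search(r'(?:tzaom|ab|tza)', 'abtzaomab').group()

`re.search` scans for the first position where the pattern succeeds.
The match spans [0:2] → 'ab'.

'ab'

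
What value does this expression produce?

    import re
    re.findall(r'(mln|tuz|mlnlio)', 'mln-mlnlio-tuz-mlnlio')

Alternation isn't longest-match — the leftmost alternative that fits at this position is chosen.
Walking the string: at [0:3] match 'mln', group 1 = 'mln'; at [4:7] match 'mln', group 1 = 'mln'; at [11:14] match 'tuz', group 1 = 'tuz'; at [15:18] match 'mln', group 1 = 'mln'.
With a single group, `findall` returns only what that group captured — 4 items.

['mln', 'mln', 'tuz', 'mln']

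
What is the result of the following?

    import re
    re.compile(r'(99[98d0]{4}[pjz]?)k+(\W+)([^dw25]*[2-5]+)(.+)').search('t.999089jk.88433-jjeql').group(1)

The match spans [2:22] → '999089jk.88433-jjeql'.
Captured: group 1 = '999089j', group 2 = '.', group 3 = '88433', group 4 = '-jjeql'.

'999089j'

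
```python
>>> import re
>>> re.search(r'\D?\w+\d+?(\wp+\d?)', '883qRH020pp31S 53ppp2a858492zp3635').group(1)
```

The match spans [0:12] → '883qRH020pp3'.
Captured: group 1 = 'pp3'.

'pp3'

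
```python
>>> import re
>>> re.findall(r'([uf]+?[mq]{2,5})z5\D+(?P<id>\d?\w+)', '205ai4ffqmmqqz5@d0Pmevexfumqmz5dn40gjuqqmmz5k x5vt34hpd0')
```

[('ffqmmqq', '0Pmevexfumqmz5dn40gjuqqmmz5k')]

`findall` packs the 2 group values into a tuple for every match.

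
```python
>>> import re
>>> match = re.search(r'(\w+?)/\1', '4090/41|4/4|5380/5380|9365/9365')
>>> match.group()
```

After group 1 captures some text, `\1` only succeeds where that same text appears again.
The match spans [8:11] → '4/4'.

'4/4'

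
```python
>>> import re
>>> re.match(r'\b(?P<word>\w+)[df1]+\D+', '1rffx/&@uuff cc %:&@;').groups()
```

('1rf',)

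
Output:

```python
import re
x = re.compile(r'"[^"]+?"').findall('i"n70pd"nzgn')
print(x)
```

No capturing groups, so `findall` returns the 1 full match string.

['"n70pd"']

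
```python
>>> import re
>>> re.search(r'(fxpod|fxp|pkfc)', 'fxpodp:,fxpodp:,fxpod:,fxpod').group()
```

'fxpod'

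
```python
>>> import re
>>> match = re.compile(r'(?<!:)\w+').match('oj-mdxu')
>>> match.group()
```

Because the assertion is negative and zero-width, positions next to the forbidden text are skipped.
`match` is anchored at position 0; if the pattern doesn't fit there, it returns None.
The match spans [0:2] → 'oj'.

'oj'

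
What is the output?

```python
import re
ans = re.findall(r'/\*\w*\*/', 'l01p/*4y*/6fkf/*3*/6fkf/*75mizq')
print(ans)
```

['/*4y*/', '/*3*/']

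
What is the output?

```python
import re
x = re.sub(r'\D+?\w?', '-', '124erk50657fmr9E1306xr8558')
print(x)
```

A non-greedy quantifier consumes as few characters as it can — just enough that the remainder of the pattern still matches from where it stops; whatever follows it matches normally.
`sub` substitutes '-' at each match site.

124--0657---306-8558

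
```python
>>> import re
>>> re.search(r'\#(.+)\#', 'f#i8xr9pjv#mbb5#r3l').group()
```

'#i8xr9pjv#mbb5#'

The match spans [1:16] → '#i8xr9pjv#mbb5#'.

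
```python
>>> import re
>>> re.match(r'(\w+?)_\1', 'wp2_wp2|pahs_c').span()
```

(0, 7)

`\1` has to match the exact text group 1 already captured.
`match` is anchored at position 0; if the pattern doesn't fit there, it returns None.
The match spans [0:7] → 'wp2_wp2'.
Captured: group 1 = 'wp2'.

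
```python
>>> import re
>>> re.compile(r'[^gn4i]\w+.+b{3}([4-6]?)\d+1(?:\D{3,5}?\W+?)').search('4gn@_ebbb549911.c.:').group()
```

'@_ebbb549911.c.:'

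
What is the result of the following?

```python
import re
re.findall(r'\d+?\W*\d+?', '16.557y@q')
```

['16', '55']

Because the quantifier is non-greedy, it stops expanding at the earliest point where the rest of the pattern can succeed.
With no groups in the pattern, `findall` gives back each whole match — 2 here.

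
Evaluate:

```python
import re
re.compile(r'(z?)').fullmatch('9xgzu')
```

None

This matches optionally a literal 'z' (captured).
`fullmatch` succeeds only if the pattern covers the string from start to end.
Here the pattern can't cover the whole string, so the call returns None.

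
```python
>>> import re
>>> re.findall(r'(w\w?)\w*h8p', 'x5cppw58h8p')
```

The pattern matches the literal 'w', then optionally a word character (captured); then zero or more of a word character, then the literal 'h8p'.
One capturing group, so `findall` returns just the captured substring from the one match — 1 in all.

['w5']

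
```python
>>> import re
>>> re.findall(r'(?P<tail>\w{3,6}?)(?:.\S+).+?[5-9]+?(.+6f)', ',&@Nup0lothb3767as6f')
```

[('Nup', 'as6f')]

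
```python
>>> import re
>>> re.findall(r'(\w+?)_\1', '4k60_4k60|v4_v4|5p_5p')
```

['4k60', 'v4', '5p']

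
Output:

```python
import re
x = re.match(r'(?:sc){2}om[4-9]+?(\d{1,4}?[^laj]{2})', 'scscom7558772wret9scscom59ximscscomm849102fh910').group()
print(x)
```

scscom7558

This matches the literal 'sc' repeated 2 times, then the literal 'om', then one or more of a character in [4-9] (lazy); then 1 to 4 of a digit (lazy), then exactly 2 of any character except [laj] (captured).
`re.match` won't scan ahead — the pattern has to work from the very first character.
The match spans [0:10] → 'scscom7558'.
Captured: group 1 = '558'.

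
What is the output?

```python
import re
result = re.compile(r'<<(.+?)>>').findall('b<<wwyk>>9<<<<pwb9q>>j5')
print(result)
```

A `+?`/`*?`/`{m,n}?` starts at its minimum and grows only as far as needed for what follows to match.
Matches: at [1:9] match '<<wwyk>>', group 1 = 'wwyk'; at [10:21] match '<<<<pwb9q>>', group 1 = '<<pwb9q'.
With a single group, `findall` returns only what that group captured — 2 items.

['wwyk', '<<pwb9q']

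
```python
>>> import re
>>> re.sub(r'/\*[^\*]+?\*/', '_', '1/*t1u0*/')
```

Each match is replaced by '_'.

'1_'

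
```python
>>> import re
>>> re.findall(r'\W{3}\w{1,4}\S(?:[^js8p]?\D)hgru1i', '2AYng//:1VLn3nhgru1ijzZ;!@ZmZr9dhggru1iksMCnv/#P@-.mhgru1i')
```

This matches exactly 3 of a non-word character, then 1 to 4 of a word character, then a non-whitespace character; then optionally any character except [js8p], then a non-digit (non-capturing group); then the literal 'hgr', then the literal 'u1i'.
Since nothing is captured, `findall` lists the 1 matched substring directly.

['//:1VLn3nhgru1i']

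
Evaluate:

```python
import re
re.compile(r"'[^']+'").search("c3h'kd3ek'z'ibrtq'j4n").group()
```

"'kd3ek'"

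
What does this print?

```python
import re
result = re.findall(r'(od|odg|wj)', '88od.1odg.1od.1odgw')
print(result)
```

Alternation tries branches left to right and keeps the first one that lets the overall match succeed at that position.
One capturing group, so `findall` returns just the captured substring from each match — 4 in all.

['od', 'od', 'od', 'od']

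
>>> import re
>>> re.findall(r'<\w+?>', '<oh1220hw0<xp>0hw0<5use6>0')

['<xp>', '<5use6>']

Matches: at [10:14] → '<xp>'; at [18:25] → '<5use6>'.
No capturing groups, so `findall` returns the 2 full match strings.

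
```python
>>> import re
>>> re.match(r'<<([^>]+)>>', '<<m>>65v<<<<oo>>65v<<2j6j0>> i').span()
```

`re.match` only tries the pattern at the start of the string.
The match spans [0:5] → '<<m>>'.

(0, 5)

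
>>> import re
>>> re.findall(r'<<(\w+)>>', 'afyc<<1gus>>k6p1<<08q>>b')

Matches: at [4:12] match '<<1gus>>', group 1 = '1gus'; at [16:23] match '<<08q>>', group 1 = '08q'.
With a single group, `findall` returns only what that group captured — 2 items.

['1gus', '08q']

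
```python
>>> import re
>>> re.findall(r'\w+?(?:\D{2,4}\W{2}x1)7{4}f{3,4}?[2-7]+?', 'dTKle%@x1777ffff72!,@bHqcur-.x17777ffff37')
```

Since nothing is captured, `findall` lists the 1 matched substring directly.

['bHqcur-.x17777ffff3']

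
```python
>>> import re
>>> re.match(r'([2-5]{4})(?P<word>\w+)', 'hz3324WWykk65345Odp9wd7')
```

None

`match` is anchored at position 0; if the pattern doesn't fit there, it returns None.
Here the pattern fails at index 0, so the call returns None.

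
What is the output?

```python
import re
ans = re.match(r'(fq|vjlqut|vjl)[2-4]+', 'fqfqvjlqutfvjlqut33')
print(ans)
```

With `match`, the pattern is implicitly anchored at the beginning.
Here the pattern fails at index 0, so the call returns None.

None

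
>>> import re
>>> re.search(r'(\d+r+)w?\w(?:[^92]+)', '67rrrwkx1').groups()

('67rrr',)

The pattern matches one or more of a digit, then one or more of the literal 'r' (captured); then optionally the literal 'w', then a word character; then one or more of any character except [92] (non-capturing group).
`re.search` tries every starting position until one works.
The match spans [0:9] → '67rrrwkx1'.
Captured: group 1 = '67rrr'.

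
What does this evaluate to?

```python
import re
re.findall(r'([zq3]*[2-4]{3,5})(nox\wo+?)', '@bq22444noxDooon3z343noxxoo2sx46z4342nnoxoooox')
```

The pattern matches zero or more of one of [zq3], then 3 to 5 of a character in [2-4] (captured); then the literal 'nox', then a word character, then one or more of the literal 'o' (lazy) (captured).
The `?` after the quantifier makes it lazy — it takes as little as possible before letting the rest of the pattern try.
Walking the string: at [2:13] match 'q22444noxDo', groups = ('q22444', 'noxDo'); at [16:26] match '3z343noxxo', groups = ('3z343', 'noxxo').
Multiple groups make `findall` return tuples — one 2-tuple for each match.

[('q22444', 'noxDo'), ('3z343', 'noxxo')]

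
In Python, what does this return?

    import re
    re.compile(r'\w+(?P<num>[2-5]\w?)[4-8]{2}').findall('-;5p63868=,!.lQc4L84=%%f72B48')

['38', '4L', '2B']

This matches one or more of a word character; then a character in [2-5], then optionally a word character (captured as 'num'); then exactly 2 of a character in [4-8].
Matches: at [2:9] match '5p63868', group 1 = '38'; at [13:20] match 'lQc4L84', group 1 = '4L'; at [23:29] match 'f72B48', group 1 = '2B'.
One capturing group, so `findall` returns just the captured substring from each match — 3 in all.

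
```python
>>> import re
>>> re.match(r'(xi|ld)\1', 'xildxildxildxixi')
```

None

`\1` is not a pattern — it's the concrete string captured by group 1, re-applied verbatim.
`match` is anchored at position 0; if the pattern doesn't fit there, it returns None.
Here the pattern fails at index 0, so the call returns None.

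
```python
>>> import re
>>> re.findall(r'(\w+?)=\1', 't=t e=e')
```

['t', 'e']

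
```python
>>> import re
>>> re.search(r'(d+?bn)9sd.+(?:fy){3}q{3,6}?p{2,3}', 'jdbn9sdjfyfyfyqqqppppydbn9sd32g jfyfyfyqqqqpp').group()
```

'dbn9sdjfyfyfyqqqppppydbn9sd32g jfyfyfyqqqqpp'

This matches one or more of the literal 'd' (lazy), then the literal 'bn' (captured); then the literal '9sd', then one or more of any character; then the literal 'fy' repeated 3 times, then 3 to 6 of a literal 'q' (lazy), then 2 to 3 of a literal 'p'.
`re.search` tries every starting position until one works.
The match spans [1:45] → 'dbn9sdjfyfyfyqqqppppydbn9sd32g jfyfyfyqqqqpp'.
Captured: group 1 = 'dbn'.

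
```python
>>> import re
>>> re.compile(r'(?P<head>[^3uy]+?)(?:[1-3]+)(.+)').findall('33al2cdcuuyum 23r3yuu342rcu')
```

The pattern matches one or more of any character except [3uy] (lazy) (captured as 'head'); then one or more of a character in [1-3] (non-capturing group); then one or more of any character (captured).
Scanning left to right: at [2:27] match 'al2cdcuuyum 23r3yuu342rcu', groups = ('al', 'cdcuuyum 23r3yuu342rcu').
`findall` packs the 2 group values into a tuple for every match.

[('al', 'cdcuuyum 23r3yuu342rcu')]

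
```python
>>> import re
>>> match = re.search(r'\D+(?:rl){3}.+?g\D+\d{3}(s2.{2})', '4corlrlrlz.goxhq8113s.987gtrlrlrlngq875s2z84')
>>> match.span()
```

The match spans [1:43] → 'corlrlrlz.goxhq8113s.987gtrlrlrlngq875s2z8'.

(1, 43)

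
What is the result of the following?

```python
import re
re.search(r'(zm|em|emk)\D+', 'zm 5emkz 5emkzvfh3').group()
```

The match spans [0:3] → 'zm '.

'zm '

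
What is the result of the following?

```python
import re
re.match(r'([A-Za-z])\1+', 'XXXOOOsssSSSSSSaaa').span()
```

(0, 3)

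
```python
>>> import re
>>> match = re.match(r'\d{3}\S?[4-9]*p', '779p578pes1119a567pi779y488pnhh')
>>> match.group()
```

'779p578p'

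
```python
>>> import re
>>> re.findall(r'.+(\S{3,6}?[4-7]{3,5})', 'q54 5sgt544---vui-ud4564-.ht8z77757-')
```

Pattern: one or more of any character; then 3 to 6 of a non-whitespace character (lazy), then 3 to 5 of a character in [4-7] (captured).
`findall` collects group 1 from the one match (1 total).

['z77757']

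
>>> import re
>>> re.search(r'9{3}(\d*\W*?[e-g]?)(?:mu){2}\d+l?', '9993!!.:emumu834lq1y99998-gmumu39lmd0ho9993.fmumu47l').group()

Pattern: exactly 3 of a literal '9'; then zero or more of a digit, then zero or more of a non-word character (lazy), then optionally a character in [e-g] (captured); then the literal 'mu' repeated 2 times, then one or more of a digit, then optionally the literal 'l'.
The match spans [0:17] → '9993!!.:emumu834l'.

'9993!!.:emumu834l'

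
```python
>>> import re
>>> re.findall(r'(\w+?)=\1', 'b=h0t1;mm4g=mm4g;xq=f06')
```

`\1` is not a pattern — it's the concrete string captured by group 1, re-applied verbatim.
Matches: at [7:16] match 'mm4g=mm4g', group 1 = 'mm4g'.
Because there's exactly one group, `findall` drops the full match and keeps group 1 from the one hit.

['mm4g']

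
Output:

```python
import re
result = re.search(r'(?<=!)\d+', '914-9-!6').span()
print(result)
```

(7, 8)

The lookaround is zero-width — it requires the adjacent text to match without consuming it, so the asserted text isn't part of the match.
`search` walks the string left to right and returns the first match it finds.
The match spans [7:8] → '6'.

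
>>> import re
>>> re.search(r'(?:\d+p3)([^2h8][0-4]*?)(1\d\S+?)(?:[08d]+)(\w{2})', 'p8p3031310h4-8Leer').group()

Pattern: one or more of a digit, then the literal 'p3' (non-capturing group); then any character except [2h8], then zero or more of a character in [0-4] (lazy) (captured); then a literal '1', then a digit, then one or more of a non-whitespace character (lazy) (captured); then one or more of one of [08d] (non-capturing group); then exactly 2 of a word character (captured).
A `+?`/`*?`/`{m,n}?` starts at its minimum and grows only as far as needed for what follows to match.
`re.search` tries every starting position until one works.
The match spans [1:12] → '8p3031310h4'.
Captured: group 1 = '03', group 2 = '131', group 3 = 'h4'.

'8p3031310h4'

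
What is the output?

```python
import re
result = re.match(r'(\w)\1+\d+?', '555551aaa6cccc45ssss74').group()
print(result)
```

555551

With `match`, the pattern is implicitly anchored at the beginning.
The match spans [0:6] → '555551'.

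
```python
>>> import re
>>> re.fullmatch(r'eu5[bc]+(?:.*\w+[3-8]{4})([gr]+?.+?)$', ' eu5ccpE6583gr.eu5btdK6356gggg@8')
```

None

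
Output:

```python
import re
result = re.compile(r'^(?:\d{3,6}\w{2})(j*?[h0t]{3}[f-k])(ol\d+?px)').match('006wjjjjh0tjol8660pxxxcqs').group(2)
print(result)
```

ol8660px

The pattern matches anchored at the start of the string; then 3 to 6 of a digit, then exactly 2 of a word character (non-capturing group); then zero or more of the literal 'j' (lazy), then exactly 3 of one of [h0t], then a character in [f-k] (captured); then the literal 'ol', then one or more of a digit (lazy), then the literal 'px' (captured).
`match` is anchored at position 0; if the pattern doesn't fit there, it returns None.
The match spans [0:20] → '006wjjjjh0tjol8660px'.
Captured: group 1 = 'jjjh0tj', group 2 = 'ol8660px'.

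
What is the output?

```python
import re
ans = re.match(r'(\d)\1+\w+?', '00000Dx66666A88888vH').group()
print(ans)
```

With `match`, the pattern is implicitly anchored at the beginning.
The match spans [0:6] → '00000D'.

00000D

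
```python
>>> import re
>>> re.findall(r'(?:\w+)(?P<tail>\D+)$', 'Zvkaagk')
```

['k']

The pattern matches one or more of a word character (non-capturing group); then one or more of a non-digit (captured as 'tail'); then anchored at the end.
Walking the string: at [0:7] match 'Zvkaagk', group 1 = 'k'.
`findall` collects group 1 from the one match (1 total).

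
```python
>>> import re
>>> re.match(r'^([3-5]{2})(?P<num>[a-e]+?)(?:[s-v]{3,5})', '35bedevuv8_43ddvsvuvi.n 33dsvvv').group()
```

'35bedevuv'

With `match`, the pattern is implicitly anchored at the beginning.
The match spans [0:9] → '35bedevuv'.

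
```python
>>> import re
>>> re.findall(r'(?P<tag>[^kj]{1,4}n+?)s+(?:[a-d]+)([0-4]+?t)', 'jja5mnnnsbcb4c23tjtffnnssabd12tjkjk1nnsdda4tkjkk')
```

This matches 1 to 4 of any character except [kj], then one or more of the literal 'n' (lazy) (captured as 'tag'); then one or more of a literal 's'; then one or more of a character in [a-d] (non-capturing group); then one or more of a character in [0-4] (lazy), then a literal 't' (captured).
With 2 capturing groups, `findall` returns a 2-tuple per match.

[('tffnn', '12t'), ('1nn', '4t')]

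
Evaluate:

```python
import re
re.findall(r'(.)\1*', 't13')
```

`\1` has to match the exact text group 1 already captured.
With a single group, `findall` returns only what that group captured — 3 items.

['t', '1', '3']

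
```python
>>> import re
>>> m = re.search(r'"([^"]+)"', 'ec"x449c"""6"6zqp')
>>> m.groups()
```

('x449c',)

`search` walks the string left to right and returns the first match it finds.
The match spans [2:9] → '"x449c"'.
Captured: group 1 = 'x449c'.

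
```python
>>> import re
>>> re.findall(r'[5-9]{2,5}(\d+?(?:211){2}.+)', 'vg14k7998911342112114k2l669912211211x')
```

This matches 2 to 5 of a character in [5-9]; then one or more of a digit (lazy), then the literal '211' repeated 2 times, then one or more of any character (captured).
One capturing group, so `findall` returns just the captured substring from the one match — 1 in all.

['11342112114k2l669912211211x']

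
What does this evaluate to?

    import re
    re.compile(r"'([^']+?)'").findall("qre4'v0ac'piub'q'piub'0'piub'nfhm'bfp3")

['v0ac', 'q', '0', 'nfhm']

With a single group, `findall` returns only what that group captured — 4 items.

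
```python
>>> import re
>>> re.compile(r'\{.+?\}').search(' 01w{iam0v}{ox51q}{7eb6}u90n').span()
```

(4, 11)

A `+?`/`*?`/`{m,n}?` starts at its minimum and grows only as far as needed for what follows to match.
`re.search` scans for the first position where the pattern succeeds.
The match spans [4:11] → '{iam0v}'.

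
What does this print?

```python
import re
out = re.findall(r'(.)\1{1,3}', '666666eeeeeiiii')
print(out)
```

The backreference `\1` re-matches whatever the first group consumed, character for character.
`findall` collects group 1 from each match (4 total).

['6', '6', 'e', 'i']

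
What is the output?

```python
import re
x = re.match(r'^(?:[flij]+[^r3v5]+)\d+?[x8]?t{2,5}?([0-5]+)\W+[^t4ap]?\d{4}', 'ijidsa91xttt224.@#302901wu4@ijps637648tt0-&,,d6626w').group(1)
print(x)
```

224

The match spans [0:23] → 'ijidsa91xttt224.@#30290'.
Captured: group 1 = '224'.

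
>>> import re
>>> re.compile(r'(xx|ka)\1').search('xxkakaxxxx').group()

A backreference is literal: `\1` must see the identical characters the first group matched.
Unlike `match`, `search` isn't anchored — it looks for the pattern anywhere in the string.
The match spans [2:6] → 'kaka'.
Captured: group 1 = 'ka'.

'kaka'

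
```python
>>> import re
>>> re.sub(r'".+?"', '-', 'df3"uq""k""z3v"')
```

With the lazy modifier that quantifier settles for the fewest repetitions that let the rest of the pattern succeed (the atoms after it are unaffected and can still be greedy).
Matches: at [3:7] → '"uq"'; at [7:10] → '"k"'; at [10:15] → '"z3v"'.
`sub` substitutes '-' at each match site.

'df3---'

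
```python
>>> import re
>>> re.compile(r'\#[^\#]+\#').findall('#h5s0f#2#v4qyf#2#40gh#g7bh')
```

Matches: at [0:7] → '#h5s0f#'; at [8:15] → '#v4qyf#'; at [16:22] → '#40gh#'.
No capturing groups, so `findall` returns the 3 full match strings.

['#h5s0f#', '#v4qyf#', '#40gh#']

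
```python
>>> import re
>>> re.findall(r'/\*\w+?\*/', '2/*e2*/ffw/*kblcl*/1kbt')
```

Matches: at [1:7] → '/*e2*/'; at [10:19] → '/*kblcl*/'.
With no groups in the pattern, `findall` gives back each whole match — 2 here.

['/*e2*/', '/*kblcl*/']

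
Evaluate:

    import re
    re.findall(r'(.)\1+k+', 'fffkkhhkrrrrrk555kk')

`\1` is not a pattern — it's the concrete string captured by group 1, re-applied verbatim.
Walking the string: at [0:5] match 'fffkk', group 1 = 'f'; at [5:8] match 'hhk', group 1 = 'h'; at [8:14] match 'rrrrrk', group 1 = 'r'; at [14:19] match '555kk', group 1 = '5'.
`findall` collects group 1 from each match (4 total).

['f', 'h', 'r', '5']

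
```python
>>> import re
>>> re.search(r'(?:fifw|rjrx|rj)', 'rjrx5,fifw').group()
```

'rjrx'

The regex engine tests alternatives in the order written; an earlier branch that matches wins even if a later one would match more.
`search` walks the string left to right and returns the first match it finds.
The match spans [0:4] → 'rjrx'.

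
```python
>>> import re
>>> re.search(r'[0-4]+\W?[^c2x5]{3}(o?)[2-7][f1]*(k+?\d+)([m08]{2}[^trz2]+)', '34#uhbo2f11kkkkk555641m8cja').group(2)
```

'kkkkk555641'

Pattern: one or more of a character in [0-4], then optionally a non-word character, then exactly 3 of any character except [c2x5]; then optionally a literal 'o' (captured); then a character in [2-7], then zero or more of one of [f1]; then one or more of the literal 'k' (lazy), then one or more of a digit (captured); then exactly 2 of one of [m08], then one or more of any character except [trz2] (captured).
`re.search` scans for the first position where the pattern succeeds.
The match spans [0:27] → '34#uhbo2f11kkkkk555641m8cja'.
Captured: group 1 = 'o', group 2 = 'kkkkk555641', group 3 = 'm8cja'.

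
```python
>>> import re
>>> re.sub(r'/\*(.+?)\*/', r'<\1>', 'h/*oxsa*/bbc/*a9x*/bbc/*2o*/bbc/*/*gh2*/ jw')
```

The replacement refers to a captured group, so each match is rewritten using its own captured text.

'h<oxsa>bbc<a9x>bbc<2o>bbc</*gh2> jw'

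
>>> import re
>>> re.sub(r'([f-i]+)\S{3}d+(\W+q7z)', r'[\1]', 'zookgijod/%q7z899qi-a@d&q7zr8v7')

'zook[g]899q[i]r8v7'

Pattern: one or more of a character in [f-i] (captured); then exactly 3 of a non-whitespace character, then one or more of the literal 'd'; then one or more of a non-word character, then the literal 'q7z' (captured).
Matches: at [4:14] → 'gijod/%q7z'; at [18:27] → 'i-a@d&q7z'.
`\1` in the replacement pulls in group 1's text for each match.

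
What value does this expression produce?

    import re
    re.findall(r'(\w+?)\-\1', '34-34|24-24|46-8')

['34', '24']

A backreference is literal: `\1` must see the identical characters the first group matched.
Scanning left to right: at [0:5] match '34-34', group 1 = '34'; at [6:11] match '24-24', group 1 = '24'.
With a single group, `findall` returns only what that group captured — 2 items.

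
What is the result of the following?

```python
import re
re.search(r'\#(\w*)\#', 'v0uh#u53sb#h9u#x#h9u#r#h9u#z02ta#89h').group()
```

The match spans [4:11] → '#u53sb#'.

'#u53sb#'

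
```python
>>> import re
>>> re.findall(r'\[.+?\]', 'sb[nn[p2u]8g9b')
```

['[nn[p2u]']

Matches: at [2:10] → '[nn[p2u]'.
Since nothing is captured, `findall` lists the 1 matched substring directly.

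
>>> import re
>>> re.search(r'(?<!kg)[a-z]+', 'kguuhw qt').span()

A negative assertion filters positions out without eating any characters.
The match spans [0:6] → 'kguuhw'.

(0, 6)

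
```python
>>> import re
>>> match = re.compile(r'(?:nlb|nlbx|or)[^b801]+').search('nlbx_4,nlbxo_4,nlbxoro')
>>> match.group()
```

Unlike `match`, `search` isn't anchored — it looks for the pattern anywhere in the string.
The match spans [0:9] → 'nlbx_4,nl'.

'nlbx_4,nl'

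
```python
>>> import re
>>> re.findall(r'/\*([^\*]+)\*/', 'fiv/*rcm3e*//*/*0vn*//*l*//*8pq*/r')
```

['rcm3e', '0vn', 'l', '8pq']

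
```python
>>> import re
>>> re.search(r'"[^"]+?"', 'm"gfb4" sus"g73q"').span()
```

(1, 7)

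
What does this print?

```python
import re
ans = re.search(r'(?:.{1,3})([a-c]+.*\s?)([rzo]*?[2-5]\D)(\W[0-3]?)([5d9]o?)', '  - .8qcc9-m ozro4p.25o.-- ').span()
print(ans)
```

(4, 23)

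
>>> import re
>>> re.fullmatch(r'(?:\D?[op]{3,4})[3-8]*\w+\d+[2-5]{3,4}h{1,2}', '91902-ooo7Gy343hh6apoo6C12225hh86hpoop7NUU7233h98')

Pattern: optionally a non-digit, then 3 to 4 of one of [op] (non-capturing group); then zero or more of a character in [3-8]; then one or more of a word character; then one or more of a digit, then 3 to 4 of a character in [2-5], then 1 to 2 of a literal 'h'.
`re.fullmatch` is like wrapping the pattern in `^…$` (in single-line mode).
Here there's no way to consume every character, so the call returns None.

None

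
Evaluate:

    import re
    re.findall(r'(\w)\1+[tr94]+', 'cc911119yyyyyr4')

['c', '1', 'y']

The backreference `\1` re-matches whatever the first group consumed, character for character.
Walking the string: at [0:3] match 'cc9', group 1 = 'c'; at [3:8] match '11119', group 1 = '1'; at [8:15] match 'yyyyyr4', group 1 = 'y'.
`findall` collects group 1 from each match (3 total).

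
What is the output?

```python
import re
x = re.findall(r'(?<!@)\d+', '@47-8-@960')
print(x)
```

['7', '8', '60']

A negative assertion filters positions out without eating any characters.
Matches: at [2:3] → '7'; at [4:5] → '8'; at [8:10] → '60'.
No capturing groups, so `findall` returns the 3 full match strings.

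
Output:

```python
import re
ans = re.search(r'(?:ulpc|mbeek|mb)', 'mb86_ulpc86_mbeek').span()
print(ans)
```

`re.search` scans for the first position where the pattern succeeds.
The match spans [0:2] → 'mb'.

(0, 2)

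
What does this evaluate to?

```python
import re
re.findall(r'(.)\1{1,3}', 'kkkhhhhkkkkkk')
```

['k', 'h', 'k', 'k']

After group 1 captures some text, `\1` only succeeds where that same text appears again.
Matches: at [0:3] match 'kkk', group 1 = 'k'; at [3:7] match 'hhhh', group 1 = 'h'; at [7:11] match 'kkkk', group 1 = 'k'; at [11:13] match 'kk', group 1 = 'k'.
Because there's exactly one group, `findall` drops the full match and keeps group 1 from each hit.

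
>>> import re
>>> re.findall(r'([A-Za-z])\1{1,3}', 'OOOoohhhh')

['O', 'o', 'h']

`\1` is not a pattern — it's the concrete string captured by group 1, re-applied verbatim.
Walking the string: at [0:3] match 'OOO', group 1 = 'O'; at [3:5] match 'oo', group 1 = 'o'; at [5:9] match 'hhhh', group 1 = 'h'.
With a single group, `findall` returns only what that group captured — 3 items.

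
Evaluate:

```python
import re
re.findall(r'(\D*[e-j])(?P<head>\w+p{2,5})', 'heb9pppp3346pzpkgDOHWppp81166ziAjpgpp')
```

[('he', 'b9pppp3346pzpkgDOHWppp81166ziAjpgpp')]

The pattern matches zero or more of a non-digit, then a character in [e-j] (captured); then one or more of a word character, then 2 to 5 of the literal 'p' (captured as 'head').
Scanning left to right: at [0:37] match 'heb9pppp3346pzpkgDOHWppp81166ziAjpgpp', groups = ('he', 'b9pppp3346pzpkgDOHWppp81166ziAjpgpp').
Multiple groups make `findall` return tuples — one 2-tuple for the one match.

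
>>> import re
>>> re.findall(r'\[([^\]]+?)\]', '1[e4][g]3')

['e4', 'g']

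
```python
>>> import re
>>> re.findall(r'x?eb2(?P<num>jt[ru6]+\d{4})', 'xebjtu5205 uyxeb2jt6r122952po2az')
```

['jt6r1229']

Because there's exactly one group, `findall` drops the full match and keeps group 1 from the one hit.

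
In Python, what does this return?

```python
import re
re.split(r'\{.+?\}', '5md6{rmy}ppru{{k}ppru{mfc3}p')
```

['5md6', 'ppru', 'ppru', 'p']

Because the quantifier is non-greedy, it stops expanding at the earliest point where the rest of the pattern can succeed.
Matches to split on: at [4:9] → '{rmy}'; at [13:17] → '{{k}'; at [21:27] → '{mfc3}'.
Each match becomes a cut point; 4 segments remain.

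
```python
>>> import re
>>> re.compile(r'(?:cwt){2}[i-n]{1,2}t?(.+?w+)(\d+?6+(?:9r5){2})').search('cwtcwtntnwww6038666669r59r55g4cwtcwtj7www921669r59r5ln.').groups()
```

('nwww', '6038666669r59r5')

The match spans [0:27] → 'cwtcwtntnwww6038666669r59r5'.
Captured: group 1 = 'nwww', group 2 = '6038666669r59r5'.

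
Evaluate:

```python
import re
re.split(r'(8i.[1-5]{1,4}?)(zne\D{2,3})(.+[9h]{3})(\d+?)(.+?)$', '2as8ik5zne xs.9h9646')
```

The pattern matches the literal '8i', then any character, then 1 to 4 of a character in [1-5] (lazy) (captured); then the literal 'zne', then 2 to 3 of a non-digit (captured); then one or more of any character, then exactly 3 of one of [9h] (captured); then one or more of a digit (lazy) (captured); then one or more of any character (lazy) (captured); then anchored at the end.
With the lazy modifier that quantifier settles for the fewest repetitions that let the rest of the pattern succeed (the atoms after it are unaffected and can still be greedy).
Matches to split on: at [3:20] → '8ik5zne xs.9h9646'.
With a capturing group present, the delimiter's captured portion is kept in the result list.

['2as', '8ik5', 'zne xs', '.9h9', '6', '46', '']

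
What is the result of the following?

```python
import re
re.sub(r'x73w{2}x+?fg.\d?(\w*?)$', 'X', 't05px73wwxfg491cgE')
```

Pattern: the literal 'x73', then exactly 2 of the literal 'w', then one or more of the literal 'x' (lazy); then the literal 'fg', then any character, then optionally a digit; then zero or more of a word character (lazy) (captured); then anchored at the end.
Matches: at [4:18] → 'x73wwxfg491cgE'.
Each match is replaced by 'X'.

't05pX'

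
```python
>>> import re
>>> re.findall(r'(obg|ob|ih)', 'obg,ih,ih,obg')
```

Alternation tries branches left to right and keeps the first one that lets the overall match succeed at that position.
Matches: at [0:3] match 'obg', group 1 = 'obg'; at [4:6] match 'ih', group 1 = 'ih'; at [7:9] match 'ih', group 1 = 'ih'; at [10:13] match 'obg', group 1 = 'obg'.
Because there's exactly one group, `findall` drops the full match and keeps group 1 from each hit.

['obg', 'ih', 'ih', 'obg']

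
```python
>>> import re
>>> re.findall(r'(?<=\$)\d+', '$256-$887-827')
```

['256', '887']

Because the assertion is zero-width, the text it checks is not consumed and won't appear in the result.
`findall` yields the raw match text (2 of them) because the pattern has no groups.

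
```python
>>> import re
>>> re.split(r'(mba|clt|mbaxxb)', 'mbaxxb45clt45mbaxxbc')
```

The regex engine tests alternatives in the order written; an earlier branch that matches wins even if a later one would match more.
Matches to split on: at [0:3] → 'mba'; at [8:11] → 'clt'; at [13:16] → 'mba'.
Because the pattern has a capturing group, `split` also inserts each captured text between the pieces.

['', 'mba', 'xxb45', 'clt', '45', 'mba', 'xxbc']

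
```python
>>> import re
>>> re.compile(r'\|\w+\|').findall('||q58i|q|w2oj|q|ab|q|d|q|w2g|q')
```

With no groups in the pattern, `findall` gives back each whole match — 5 here.

['|q58i|', '|w2oj|', '|ab|', '|d|', '|w2g|']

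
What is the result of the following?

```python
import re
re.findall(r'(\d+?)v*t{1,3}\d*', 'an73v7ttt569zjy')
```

['7']

This matches one or more of a digit (lazy) (captured); then zero or more of the literal 'v', then 1 to 3 of a literal 't', then zero or more of a digit.
With a single group, `findall` returns only what that group captured — 1 item.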